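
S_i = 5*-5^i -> [5, -25, 125, -625, 3125]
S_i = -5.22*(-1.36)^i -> [-5.22, 7.1, -9.65, 13.13, -17.86]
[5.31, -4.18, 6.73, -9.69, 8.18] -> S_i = Random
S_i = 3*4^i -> [3, 12, 48, 192, 768]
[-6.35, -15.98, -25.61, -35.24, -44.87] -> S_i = -6.35 + -9.63*i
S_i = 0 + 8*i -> [0, 8, 16, 24, 32]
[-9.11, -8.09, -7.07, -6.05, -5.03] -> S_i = -9.11 + 1.02*i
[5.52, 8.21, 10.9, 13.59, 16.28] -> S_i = 5.52 + 2.69*i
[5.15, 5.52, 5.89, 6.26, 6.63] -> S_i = 5.15 + 0.37*i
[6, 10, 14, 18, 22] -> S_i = 6 + 4*i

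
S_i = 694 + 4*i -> [694, 698, 702, 706, 710]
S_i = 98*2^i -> [98, 196, 392, 784, 1568]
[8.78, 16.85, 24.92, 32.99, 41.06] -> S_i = 8.78 + 8.07*i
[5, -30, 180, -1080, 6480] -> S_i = 5*-6^i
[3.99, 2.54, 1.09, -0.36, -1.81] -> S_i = 3.99 + -1.45*i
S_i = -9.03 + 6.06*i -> [-9.03, -2.97, 3.09, 9.15, 15.21]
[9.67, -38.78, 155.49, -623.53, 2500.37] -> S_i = 9.67*(-4.01)^i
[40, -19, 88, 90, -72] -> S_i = Random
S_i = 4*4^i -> [4, 16, 64, 256, 1024]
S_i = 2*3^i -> [2, 6, 18, 54, 162]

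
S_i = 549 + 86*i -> [549, 635, 721, 807, 893]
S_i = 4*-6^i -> [4, -24, 144, -864, 5184]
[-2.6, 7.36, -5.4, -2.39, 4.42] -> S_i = Random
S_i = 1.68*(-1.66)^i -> [1.68, -2.79, 4.63, -7.68, 12.76]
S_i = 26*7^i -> [26, 182, 1274, 8918, 62426]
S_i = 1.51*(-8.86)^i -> [1.51, -13.38, 118.53, -1050.21, 9304.9]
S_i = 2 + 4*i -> [2, 6, 10, 14, 18]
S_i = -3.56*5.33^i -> [-3.56, -18.97, -101.14, -539.05, -2873.15]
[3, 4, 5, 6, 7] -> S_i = 3 + 1*i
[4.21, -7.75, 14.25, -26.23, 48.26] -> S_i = 4.21*(-1.84)^i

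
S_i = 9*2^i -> [9, 18, 36, 72, 144]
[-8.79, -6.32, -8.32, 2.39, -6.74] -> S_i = Random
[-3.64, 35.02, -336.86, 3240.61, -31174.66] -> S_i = -3.64*(-9.62)^i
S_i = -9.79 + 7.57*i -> [-9.79, -2.22, 5.35, 12.92, 20.49]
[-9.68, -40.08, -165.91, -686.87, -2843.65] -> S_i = -9.68*4.14^i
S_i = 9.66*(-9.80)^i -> [9.66, -94.67, 927.75, -9091.91, 89100.76]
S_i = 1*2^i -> [1, 2, 4, 8, 16]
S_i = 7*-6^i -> [7, -42, 252, -1512, 9072]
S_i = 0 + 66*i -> [0, 66, 132, 198, 264]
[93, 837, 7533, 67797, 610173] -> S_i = 93*9^i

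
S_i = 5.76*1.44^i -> [5.76, 8.29, 11.94, 17.2, 24.77]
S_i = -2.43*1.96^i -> [-2.43, -4.76, -9.34, -18.3, -35.86]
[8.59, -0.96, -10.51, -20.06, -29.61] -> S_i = 8.59 + -9.55*i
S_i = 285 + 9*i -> [285, 294, 303, 312, 321]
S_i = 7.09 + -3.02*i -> [7.09, 4.07, 1.05, -1.97, -4.99]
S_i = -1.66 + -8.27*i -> [-1.66, -9.93, -18.2, -26.47, -34.74]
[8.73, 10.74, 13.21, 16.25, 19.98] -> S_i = 8.73*1.23^i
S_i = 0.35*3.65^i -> [0.35, 1.28, 4.66, 17.02, 62.12]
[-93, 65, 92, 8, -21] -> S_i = Random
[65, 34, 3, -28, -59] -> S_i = 65 + -31*i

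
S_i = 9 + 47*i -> [9, 56, 103, 150, 197]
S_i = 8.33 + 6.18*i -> [8.33, 14.51, 20.69, 26.87, 33.05]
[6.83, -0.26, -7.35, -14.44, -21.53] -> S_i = 6.83 + -7.09*i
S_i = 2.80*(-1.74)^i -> [2.8, -4.87, 8.48, -14.75, 25.67]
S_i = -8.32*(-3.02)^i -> [-8.32, 25.13, -75.88, 229.16, -692.07]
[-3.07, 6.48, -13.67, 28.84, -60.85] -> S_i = -3.07*(-2.11)^i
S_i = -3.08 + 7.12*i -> [-3.08, 4.04, 11.16, 18.28, 25.4]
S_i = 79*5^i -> [79, 395, 1975, 9875, 49375]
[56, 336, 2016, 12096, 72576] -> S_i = 56*6^i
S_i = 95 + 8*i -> [95, 103, 111, 119, 127]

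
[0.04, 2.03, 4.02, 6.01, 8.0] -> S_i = 0.04 + 1.99*i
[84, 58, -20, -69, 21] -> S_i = Random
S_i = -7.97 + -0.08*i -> [-7.97, -8.05, -8.13, -8.21, -8.29]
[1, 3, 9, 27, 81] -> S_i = 1*3^i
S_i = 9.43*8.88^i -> [9.43, 83.74, 743.6, 6603.14, 58635.89]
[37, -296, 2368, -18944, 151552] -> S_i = 37*-8^i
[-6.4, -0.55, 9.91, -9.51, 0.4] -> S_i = Random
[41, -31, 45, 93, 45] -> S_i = Random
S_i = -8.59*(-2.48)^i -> [-8.59, 21.3, -52.83, 131.02, -324.94]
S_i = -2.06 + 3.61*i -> [-2.06, 1.55, 5.16, 8.77, 12.38]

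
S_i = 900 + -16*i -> [900, 884, 868, 852, 836]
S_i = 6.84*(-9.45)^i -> [6.84, -64.64, 610.83, -5772.33, 54548.57]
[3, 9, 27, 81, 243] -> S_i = 3*3^i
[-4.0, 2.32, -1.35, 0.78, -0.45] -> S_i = -4.00*(-0.58)^i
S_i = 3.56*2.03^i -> [3.56, 7.23, 14.67, 29.78, 60.46]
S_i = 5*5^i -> [5, 25, 125, 625, 3125]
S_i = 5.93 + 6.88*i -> [5.93, 12.81, 19.69, 26.57, 33.45]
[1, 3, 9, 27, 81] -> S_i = 1*3^i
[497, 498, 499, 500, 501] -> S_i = 497 + 1*i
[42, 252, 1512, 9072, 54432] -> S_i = 42*6^i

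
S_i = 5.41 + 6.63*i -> [5.41, 12.04, 18.67, 25.3, 31.93]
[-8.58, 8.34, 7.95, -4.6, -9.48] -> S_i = Random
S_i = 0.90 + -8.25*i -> [0.9, -7.35, -15.6, -23.85, -32.1]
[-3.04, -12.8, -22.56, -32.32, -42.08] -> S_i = -3.04 + -9.76*i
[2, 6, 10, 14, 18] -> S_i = 2 + 4*i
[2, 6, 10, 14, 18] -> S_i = 2 + 4*i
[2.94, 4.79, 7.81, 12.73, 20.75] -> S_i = 2.94*1.63^i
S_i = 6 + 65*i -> [6, 71, 136, 201, 266]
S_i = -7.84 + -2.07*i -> [-7.84, -9.91, -11.98, -14.05, -16.12]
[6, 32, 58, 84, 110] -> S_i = 6 + 26*i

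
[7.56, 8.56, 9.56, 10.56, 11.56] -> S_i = 7.56 + 1.00*i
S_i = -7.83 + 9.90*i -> [-7.83, 2.07, 11.97, 21.87, 31.77]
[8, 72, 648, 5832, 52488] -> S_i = 8*9^i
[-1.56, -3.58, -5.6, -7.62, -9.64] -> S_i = -1.56 + -2.02*i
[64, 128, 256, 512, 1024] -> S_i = 64*2^i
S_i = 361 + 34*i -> [361, 395, 429, 463, 497]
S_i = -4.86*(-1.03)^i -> [-4.86, 5.01, -5.16, 5.31, -5.47]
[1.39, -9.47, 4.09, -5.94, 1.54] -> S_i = Random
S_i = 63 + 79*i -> [63, 142, 221, 300, 379]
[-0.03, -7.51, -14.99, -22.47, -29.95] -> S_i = -0.03 + -7.48*i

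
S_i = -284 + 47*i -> [-284, -237, -190, -143, -96]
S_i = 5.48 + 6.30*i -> [5.48, 11.78, 18.08, 24.38, 30.68]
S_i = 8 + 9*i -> [8, 17, 26, 35, 44]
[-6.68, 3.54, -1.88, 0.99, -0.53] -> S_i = -6.68*(-0.53)^i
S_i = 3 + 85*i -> [3, 88, 173, 258, 343]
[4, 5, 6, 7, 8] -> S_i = 4 + 1*i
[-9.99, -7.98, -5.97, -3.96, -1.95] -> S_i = -9.99 + 2.01*i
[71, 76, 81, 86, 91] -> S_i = 71 + 5*i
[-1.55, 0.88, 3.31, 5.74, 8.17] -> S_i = -1.55 + 2.43*i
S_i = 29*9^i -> [29, 261, 2349, 21141, 190269]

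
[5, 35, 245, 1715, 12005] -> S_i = 5*7^i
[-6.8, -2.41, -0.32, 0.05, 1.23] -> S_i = Random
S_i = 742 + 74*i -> [742, 816, 890, 964, 1038]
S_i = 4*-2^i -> [4, -8, 16, -32, 64]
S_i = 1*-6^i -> [1, -6, 36, -216, 1296]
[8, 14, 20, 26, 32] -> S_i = 8 + 6*i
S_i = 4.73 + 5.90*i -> [4.73, 10.63, 16.53, 22.43, 28.33]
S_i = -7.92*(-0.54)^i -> [-7.92, 4.28, -2.31, 1.25, -0.67]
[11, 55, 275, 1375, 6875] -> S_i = 11*5^i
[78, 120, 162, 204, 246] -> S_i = 78 + 42*i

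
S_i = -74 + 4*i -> [-74, -70, -66, -62, -58]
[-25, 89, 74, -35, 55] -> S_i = Random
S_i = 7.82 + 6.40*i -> [7.82, 14.22, 20.62, 27.02, 33.42]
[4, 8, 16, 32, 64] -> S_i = 4*2^i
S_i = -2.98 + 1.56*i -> [-2.98, -1.42, 0.14, 1.7, 3.26]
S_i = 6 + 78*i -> [6, 84, 162, 240, 318]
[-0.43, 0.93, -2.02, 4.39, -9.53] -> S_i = -0.43*(-2.17)^i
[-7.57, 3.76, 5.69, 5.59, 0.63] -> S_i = Random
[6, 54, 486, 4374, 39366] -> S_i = 6*9^i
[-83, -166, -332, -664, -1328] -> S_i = -83*2^i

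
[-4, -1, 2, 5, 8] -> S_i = -4 + 3*i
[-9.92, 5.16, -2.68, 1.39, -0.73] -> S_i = -9.92*(-0.52)^i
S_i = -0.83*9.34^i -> [-0.83, -7.75, -72.41, -676.27, -6316.34]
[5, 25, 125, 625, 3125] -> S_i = 5*5^i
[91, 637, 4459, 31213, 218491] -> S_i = 91*7^i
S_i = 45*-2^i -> [45, -90, 180, -360, 720]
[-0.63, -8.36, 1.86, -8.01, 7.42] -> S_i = Random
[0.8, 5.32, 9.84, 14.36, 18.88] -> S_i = 0.80 + 4.52*i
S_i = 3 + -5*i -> [3, -2, -7, -12, -17]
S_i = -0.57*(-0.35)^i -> [-0.57, 0.2, -0.07, 0.02, -0.01]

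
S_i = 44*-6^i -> [44, -264, 1584, -9504, 57024]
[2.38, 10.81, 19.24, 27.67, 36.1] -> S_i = 2.38 + 8.43*i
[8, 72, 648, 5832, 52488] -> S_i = 8*9^i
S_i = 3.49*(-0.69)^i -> [3.49, -2.41, 1.66, -1.15, 0.79]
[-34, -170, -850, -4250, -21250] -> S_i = -34*5^i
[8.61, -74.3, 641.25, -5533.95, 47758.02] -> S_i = 8.61*(-8.63)^i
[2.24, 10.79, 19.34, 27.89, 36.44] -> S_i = 2.24 + 8.55*i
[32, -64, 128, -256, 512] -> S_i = 32*-2^i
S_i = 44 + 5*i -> [44, 49, 54, 59, 64]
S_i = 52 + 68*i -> [52, 120, 188, 256, 324]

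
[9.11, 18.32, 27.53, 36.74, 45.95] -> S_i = 9.11 + 9.21*i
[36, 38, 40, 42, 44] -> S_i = 36 + 2*i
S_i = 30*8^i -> [30, 240, 1920, 15360, 122880]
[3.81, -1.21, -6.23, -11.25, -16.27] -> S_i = 3.81 + -5.02*i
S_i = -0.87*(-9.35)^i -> [-0.87, 8.13, -76.06, 711.14, -6649.14]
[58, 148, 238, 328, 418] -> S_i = 58 + 90*i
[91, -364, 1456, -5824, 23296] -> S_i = 91*-4^i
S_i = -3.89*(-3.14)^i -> [-3.89, 12.21, -38.35, 120.43, -378.15]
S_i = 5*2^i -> [5, 10, 20, 40, 80]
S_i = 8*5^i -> [8, 40, 200, 1000, 5000]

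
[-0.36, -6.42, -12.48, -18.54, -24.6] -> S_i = -0.36 + -6.06*i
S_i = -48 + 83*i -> [-48, 35, 118, 201, 284]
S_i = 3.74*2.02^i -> [3.74, 7.55, 15.26, 30.83, 62.27]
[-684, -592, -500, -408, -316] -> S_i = -684 + 92*i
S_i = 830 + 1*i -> [830, 831, 832, 833, 834]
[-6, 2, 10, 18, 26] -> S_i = -6 + 8*i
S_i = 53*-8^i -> [53, -424, 3392, -27136, 217088]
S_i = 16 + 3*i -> [16, 19, 22, 25, 28]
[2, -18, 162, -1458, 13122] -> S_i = 2*-9^i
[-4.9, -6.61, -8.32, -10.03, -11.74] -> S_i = -4.90 + -1.71*i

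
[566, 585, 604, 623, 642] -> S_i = 566 + 19*i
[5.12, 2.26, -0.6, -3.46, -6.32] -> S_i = 5.12 + -2.86*i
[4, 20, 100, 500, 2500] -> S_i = 4*5^i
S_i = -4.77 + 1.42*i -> [-4.77, -3.35, -1.93, -0.51, 0.91]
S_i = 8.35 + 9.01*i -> [8.35, 17.36, 26.37, 35.38, 44.39]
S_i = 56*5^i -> [56, 280, 1400, 7000, 35000]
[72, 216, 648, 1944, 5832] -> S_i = 72*3^i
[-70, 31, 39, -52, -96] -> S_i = Random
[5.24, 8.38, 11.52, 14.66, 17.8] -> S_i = 5.24 + 3.14*i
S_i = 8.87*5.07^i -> [8.87, 44.97, 228.0, 1155.97, 5860.78]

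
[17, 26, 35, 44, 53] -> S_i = 17 + 9*i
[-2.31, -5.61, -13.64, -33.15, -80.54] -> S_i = -2.31*2.43^i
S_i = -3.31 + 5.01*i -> [-3.31, 1.7, 6.71, 11.72, 16.73]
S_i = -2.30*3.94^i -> [-2.3, -9.06, -35.7, -140.67, -554.26]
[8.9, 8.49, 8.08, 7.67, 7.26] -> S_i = 8.90 + -0.41*i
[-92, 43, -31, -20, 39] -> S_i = Random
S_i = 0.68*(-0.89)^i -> [0.68, -0.61, 0.54, -0.48, 0.43]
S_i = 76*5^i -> [76, 380, 1900, 9500, 47500]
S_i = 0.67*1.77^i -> [0.67, 1.19, 2.1, 3.72, 6.58]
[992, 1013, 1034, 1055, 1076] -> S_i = 992 + 21*i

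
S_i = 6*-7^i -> [6, -42, 294, -2058, 14406]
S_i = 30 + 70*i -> [30, 100, 170, 240, 310]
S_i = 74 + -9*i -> [74, 65, 56, 47, 38]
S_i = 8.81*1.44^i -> [8.81, 12.69, 18.27, 26.31, 37.88]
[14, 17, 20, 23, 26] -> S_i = 14 + 3*i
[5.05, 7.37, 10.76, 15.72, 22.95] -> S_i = 5.05*1.46^i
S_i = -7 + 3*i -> [-7, -4, -1, 2, 5]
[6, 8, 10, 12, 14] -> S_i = 6 + 2*i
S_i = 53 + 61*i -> [53, 114, 175, 236, 297]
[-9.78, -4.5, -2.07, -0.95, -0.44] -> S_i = -9.78*0.46^i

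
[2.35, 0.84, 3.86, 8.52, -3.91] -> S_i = Random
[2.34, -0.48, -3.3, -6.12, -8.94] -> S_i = 2.34 + -2.82*i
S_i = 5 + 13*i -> [5, 18, 31, 44, 57]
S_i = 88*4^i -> [88, 352, 1408, 5632, 22528]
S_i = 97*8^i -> [97, 776, 6208, 49664, 397312]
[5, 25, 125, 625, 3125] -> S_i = 5*5^i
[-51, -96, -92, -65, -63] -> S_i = Random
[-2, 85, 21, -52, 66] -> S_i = Random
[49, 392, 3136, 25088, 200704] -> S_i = 49*8^i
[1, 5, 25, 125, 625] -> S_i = 1*5^i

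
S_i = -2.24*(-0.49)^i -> [-2.24, 1.1, -0.54, 0.26, -0.13]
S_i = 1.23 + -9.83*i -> [1.23, -8.6, -18.43, -28.26, -38.09]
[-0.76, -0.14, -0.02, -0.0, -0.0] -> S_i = -0.76*0.18^i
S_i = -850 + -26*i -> [-850, -876, -902, -928, -954]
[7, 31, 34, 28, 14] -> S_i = Random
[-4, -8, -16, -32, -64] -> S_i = -4*2^i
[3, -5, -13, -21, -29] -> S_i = 3 + -8*i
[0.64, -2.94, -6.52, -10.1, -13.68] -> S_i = 0.64 + -3.58*i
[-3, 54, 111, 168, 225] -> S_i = -3 + 57*i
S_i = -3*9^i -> [-3, -27, -243, -2187, -19683]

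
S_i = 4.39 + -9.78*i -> [4.39, -5.39, -15.17, -24.95, -34.73]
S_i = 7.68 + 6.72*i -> [7.68, 14.4, 21.12, 27.84, 34.56]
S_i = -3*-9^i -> [-3, 27, -243, 2187, -19683]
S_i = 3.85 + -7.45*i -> [3.85, -3.6, -11.05, -18.5, -25.95]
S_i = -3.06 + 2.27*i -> [-3.06, -0.79, 1.48, 3.75, 6.02]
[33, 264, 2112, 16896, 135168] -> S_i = 33*8^i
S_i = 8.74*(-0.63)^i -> [8.74, -5.51, 3.47, -2.19, 1.38]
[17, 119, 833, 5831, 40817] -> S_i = 17*7^i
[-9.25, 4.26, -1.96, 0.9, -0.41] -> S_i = -9.25*(-0.46)^i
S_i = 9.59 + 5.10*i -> [9.59, 14.69, 19.79, 24.89, 29.99]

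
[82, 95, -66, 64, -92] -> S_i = Random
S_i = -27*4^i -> [-27, -108, -432, -1728, -6912]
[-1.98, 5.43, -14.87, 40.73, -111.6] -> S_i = -1.98*(-2.74)^i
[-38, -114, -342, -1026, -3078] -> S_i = -38*3^i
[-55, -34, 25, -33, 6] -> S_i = Random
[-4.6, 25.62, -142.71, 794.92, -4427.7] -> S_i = -4.60*(-5.57)^i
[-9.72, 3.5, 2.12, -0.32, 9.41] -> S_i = Random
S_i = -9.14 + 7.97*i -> [-9.14, -1.17, 6.8, 14.77, 22.74]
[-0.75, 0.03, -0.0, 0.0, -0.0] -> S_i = -0.75*(-0.04)^i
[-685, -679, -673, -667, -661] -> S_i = -685 + 6*i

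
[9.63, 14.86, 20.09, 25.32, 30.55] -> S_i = 9.63 + 5.23*i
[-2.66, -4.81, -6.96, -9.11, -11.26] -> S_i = -2.66 + -2.15*i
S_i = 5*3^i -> [5, 15, 45, 135, 405]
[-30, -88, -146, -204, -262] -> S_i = -30 + -58*i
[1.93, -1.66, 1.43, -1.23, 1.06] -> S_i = 1.93*(-0.86)^i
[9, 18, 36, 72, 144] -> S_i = 9*2^i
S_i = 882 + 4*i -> [882, 886, 890, 894, 898]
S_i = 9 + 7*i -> [9, 16, 23, 30, 37]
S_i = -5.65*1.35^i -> [-5.65, -7.63, -10.3, -13.9, -18.77]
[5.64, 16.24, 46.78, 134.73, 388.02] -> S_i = 5.64*2.88^i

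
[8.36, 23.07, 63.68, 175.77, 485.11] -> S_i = 8.36*2.76^i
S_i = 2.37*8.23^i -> [2.37, 19.51, 160.53, 1321.14, 10872.96]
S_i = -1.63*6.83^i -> [-1.63, -11.13, -76.04, -519.34, -3547.08]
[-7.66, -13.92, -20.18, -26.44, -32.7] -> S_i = -7.66 + -6.26*i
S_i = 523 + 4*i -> [523, 527, 531, 535, 539]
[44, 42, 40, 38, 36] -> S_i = 44 + -2*i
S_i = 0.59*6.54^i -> [0.59, 3.86, 25.24, 165.04, 1079.35]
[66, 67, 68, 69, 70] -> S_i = 66 + 1*i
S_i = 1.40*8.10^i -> [1.4, 11.34, 91.85, 744.02, 6026.54]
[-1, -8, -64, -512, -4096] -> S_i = -1*8^i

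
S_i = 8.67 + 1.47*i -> [8.67, 10.14, 11.61, 13.08, 14.55]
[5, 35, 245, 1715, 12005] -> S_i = 5*7^i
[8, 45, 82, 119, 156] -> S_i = 8 + 37*i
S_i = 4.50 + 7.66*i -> [4.5, 12.16, 19.82, 27.48, 35.14]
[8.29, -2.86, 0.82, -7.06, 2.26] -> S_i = Random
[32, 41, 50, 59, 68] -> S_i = 32 + 9*i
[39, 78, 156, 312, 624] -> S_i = 39*2^i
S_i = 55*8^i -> [55, 440, 3520, 28160, 225280]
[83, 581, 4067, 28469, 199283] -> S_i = 83*7^i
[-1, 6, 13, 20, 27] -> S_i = -1 + 7*i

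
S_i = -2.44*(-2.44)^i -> [-2.44, 5.95, -14.53, 35.45, -86.49]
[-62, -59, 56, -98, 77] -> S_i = Random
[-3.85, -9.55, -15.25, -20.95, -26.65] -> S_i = -3.85 + -5.70*i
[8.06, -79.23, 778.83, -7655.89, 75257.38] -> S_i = 8.06*(-9.83)^i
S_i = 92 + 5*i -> [92, 97, 102, 107, 112]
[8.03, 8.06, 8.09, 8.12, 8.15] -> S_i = 8.03 + 0.03*i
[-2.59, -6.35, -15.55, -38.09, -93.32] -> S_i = -2.59*2.45^i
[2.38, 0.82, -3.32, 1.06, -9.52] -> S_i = Random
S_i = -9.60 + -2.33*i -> [-9.6, -11.93, -14.26, -16.59, -18.92]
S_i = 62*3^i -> [62, 186, 558, 1674, 5022]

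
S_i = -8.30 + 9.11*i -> [-8.3, 0.81, 9.92, 19.03, 28.14]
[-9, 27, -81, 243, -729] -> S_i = -9*-3^i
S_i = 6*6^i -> [6, 36, 216, 1296, 7776]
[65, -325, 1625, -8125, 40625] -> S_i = 65*-5^i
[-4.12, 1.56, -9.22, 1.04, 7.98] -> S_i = Random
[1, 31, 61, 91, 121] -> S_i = 1 + 30*i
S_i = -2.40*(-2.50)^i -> [-2.4, 6.0, -15.0, 37.5, -93.75]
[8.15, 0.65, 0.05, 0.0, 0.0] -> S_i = 8.15*0.08^i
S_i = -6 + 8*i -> [-6, 2, 10, 18, 26]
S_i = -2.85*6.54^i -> [-2.85, -18.64, -121.9, -797.22, -5213.82]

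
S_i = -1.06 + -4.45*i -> [-1.06, -5.51, -9.96, -14.41, -18.86]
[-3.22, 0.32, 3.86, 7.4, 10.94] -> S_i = -3.22 + 3.54*i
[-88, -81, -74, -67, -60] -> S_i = -88 + 7*i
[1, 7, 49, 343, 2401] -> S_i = 1*7^i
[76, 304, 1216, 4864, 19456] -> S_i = 76*4^i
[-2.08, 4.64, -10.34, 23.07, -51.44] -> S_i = -2.08*(-2.23)^i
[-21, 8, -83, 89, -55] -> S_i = Random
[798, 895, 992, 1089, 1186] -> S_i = 798 + 97*i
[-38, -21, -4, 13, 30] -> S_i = -38 + 17*i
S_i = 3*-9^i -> [3, -27, 243, -2187, 19683]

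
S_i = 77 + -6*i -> [77, 71, 65, 59, 53]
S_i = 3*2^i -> [3, 6, 12, 24, 48]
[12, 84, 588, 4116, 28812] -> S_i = 12*7^i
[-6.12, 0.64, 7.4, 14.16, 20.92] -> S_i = -6.12 + 6.76*i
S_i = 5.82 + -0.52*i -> [5.82, 5.3, 4.78, 4.26, 3.74]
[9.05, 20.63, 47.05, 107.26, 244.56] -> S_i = 9.05*2.28^i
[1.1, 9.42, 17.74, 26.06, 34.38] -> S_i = 1.10 + 8.32*i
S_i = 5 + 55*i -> [5, 60, 115, 170, 225]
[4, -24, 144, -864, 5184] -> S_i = 4*-6^i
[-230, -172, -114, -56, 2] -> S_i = -230 + 58*i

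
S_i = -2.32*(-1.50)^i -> [-2.32, 3.48, -5.22, 7.83, -11.74]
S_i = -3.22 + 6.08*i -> [-3.22, 2.86, 8.94, 15.02, 21.1]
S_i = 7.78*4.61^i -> [7.78, 35.87, 165.34, 762.22, 3513.85]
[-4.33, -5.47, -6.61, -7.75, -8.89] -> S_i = -4.33 + -1.14*i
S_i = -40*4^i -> [-40, -160, -640, -2560, -10240]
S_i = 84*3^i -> [84, 252, 756, 2268, 6804]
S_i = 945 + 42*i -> [945, 987, 1029, 1071, 1113]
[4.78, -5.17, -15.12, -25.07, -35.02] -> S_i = 4.78 + -9.95*i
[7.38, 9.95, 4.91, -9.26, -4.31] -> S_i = Random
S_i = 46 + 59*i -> [46, 105, 164, 223, 282]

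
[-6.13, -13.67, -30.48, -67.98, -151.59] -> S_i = -6.13*2.23^i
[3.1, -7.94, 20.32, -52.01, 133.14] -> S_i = 3.10*(-2.56)^i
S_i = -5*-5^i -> [-5, 25, -125, 625, -3125]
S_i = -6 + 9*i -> [-6, 3, 12, 21, 30]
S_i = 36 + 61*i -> [36, 97, 158, 219, 280]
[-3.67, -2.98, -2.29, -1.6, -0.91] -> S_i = -3.67 + 0.69*i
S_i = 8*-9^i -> [8, -72, 648, -5832, 52488]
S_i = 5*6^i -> [5, 30, 180, 1080, 6480]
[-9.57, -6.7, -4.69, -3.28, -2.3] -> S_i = -9.57*0.70^i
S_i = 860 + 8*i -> [860, 868, 876, 884, 892]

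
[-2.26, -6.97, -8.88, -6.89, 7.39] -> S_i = Random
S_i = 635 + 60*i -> [635, 695, 755, 815, 875]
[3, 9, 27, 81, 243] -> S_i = 3*3^i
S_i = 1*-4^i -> [1, -4, 16, -64, 256]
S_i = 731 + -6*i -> [731, 725, 719, 713, 707]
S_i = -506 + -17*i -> [-506, -523, -540, -557, -574]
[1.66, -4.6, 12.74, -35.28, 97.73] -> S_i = 1.66*(-2.77)^i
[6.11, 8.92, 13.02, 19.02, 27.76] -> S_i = 6.11*1.46^i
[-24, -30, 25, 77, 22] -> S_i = Random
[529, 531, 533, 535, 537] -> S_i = 529 + 2*i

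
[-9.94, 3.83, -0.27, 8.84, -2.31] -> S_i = Random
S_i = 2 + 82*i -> [2, 84, 166, 248, 330]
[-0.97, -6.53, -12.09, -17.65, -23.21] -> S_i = -0.97 + -5.56*i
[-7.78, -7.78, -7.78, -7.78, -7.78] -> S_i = -7.78*1.00^i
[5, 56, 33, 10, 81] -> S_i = Random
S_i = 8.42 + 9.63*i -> [8.42, 18.05, 27.68, 37.31, 46.94]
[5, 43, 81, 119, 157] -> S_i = 5 + 38*i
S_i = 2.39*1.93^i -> [2.39, 4.61, 8.9, 17.18, 33.16]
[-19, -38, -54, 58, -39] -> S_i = Random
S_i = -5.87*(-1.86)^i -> [-5.87, 10.92, -20.31, 37.77, -70.26]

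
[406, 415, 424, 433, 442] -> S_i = 406 + 9*i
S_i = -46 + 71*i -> [-46, 25, 96, 167, 238]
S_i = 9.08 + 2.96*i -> [9.08, 12.04, 15.0, 17.96, 20.92]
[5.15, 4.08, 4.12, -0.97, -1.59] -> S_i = Random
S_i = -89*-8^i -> [-89, 712, -5696, 45568, -364544]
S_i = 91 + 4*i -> [91, 95, 99, 103, 107]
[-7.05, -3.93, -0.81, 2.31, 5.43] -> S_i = -7.05 + 3.12*i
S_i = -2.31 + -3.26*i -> [-2.31, -5.57, -8.83, -12.09, -15.35]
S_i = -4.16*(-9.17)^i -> [-4.16, 38.15, -349.81, 3207.76, -29415.12]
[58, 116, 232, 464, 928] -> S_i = 58*2^i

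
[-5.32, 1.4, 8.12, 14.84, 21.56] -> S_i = -5.32 + 6.72*i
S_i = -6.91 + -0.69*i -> [-6.91, -7.6, -8.29, -8.98, -9.67]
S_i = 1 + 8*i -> [1, 9, 17, 25, 33]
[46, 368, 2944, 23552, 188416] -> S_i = 46*8^i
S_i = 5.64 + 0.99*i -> [5.64, 6.63, 7.62, 8.61, 9.6]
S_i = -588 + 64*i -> [-588, -524, -460, -396, -332]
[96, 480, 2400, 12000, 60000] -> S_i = 96*5^i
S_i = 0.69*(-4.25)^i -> [0.69, -2.93, 12.46, -52.97, 225.12]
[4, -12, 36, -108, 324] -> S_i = 4*-3^i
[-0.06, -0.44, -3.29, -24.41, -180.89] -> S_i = -0.06*7.41^i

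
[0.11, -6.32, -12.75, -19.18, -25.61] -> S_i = 0.11 + -6.43*i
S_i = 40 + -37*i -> [40, 3, -34, -71, -108]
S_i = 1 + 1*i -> [1, 2, 3, 4, 5]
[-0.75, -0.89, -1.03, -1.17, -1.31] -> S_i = -0.75 + -0.14*i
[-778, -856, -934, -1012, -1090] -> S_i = -778 + -78*i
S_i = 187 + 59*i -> [187, 246, 305, 364, 423]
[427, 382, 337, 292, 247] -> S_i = 427 + -45*i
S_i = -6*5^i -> [-6, -30, -150, -750, -3750]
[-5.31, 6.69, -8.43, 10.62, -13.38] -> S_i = -5.31*(-1.26)^i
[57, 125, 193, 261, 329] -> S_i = 57 + 68*i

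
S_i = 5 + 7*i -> [5, 12, 19, 26, 33]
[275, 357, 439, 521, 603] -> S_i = 275 + 82*i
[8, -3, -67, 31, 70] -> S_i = Random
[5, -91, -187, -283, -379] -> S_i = 5 + -96*i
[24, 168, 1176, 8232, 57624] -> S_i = 24*7^i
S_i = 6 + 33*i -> [6, 39, 72, 105, 138]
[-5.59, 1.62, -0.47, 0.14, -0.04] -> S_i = -5.59*(-0.29)^i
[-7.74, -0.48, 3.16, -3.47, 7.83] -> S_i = Random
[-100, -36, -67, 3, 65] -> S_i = Random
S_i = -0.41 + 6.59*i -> [-0.41, 6.18, 12.77, 19.36, 25.95]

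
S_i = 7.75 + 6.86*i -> [7.75, 14.61, 21.47, 28.33, 35.19]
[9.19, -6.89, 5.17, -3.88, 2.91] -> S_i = 9.19*(-0.75)^i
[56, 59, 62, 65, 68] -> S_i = 56 + 3*i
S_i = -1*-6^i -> [-1, 6, -36, 216, -1296]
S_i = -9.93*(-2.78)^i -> [-9.93, 27.61, -76.74, 213.35, -593.1]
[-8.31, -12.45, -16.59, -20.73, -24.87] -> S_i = -8.31 + -4.14*i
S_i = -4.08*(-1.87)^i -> [-4.08, 7.63, -14.27, 26.68, -49.89]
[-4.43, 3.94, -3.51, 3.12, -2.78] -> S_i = -4.43*(-0.89)^i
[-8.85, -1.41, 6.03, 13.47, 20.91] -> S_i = -8.85 + 7.44*i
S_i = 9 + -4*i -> [9, 5, 1, -3, -7]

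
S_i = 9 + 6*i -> [9, 15, 21, 27, 33]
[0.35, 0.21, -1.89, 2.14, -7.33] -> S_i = Random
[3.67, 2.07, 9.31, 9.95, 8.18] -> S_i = Random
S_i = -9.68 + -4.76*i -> [-9.68, -14.44, -19.2, -23.96, -28.72]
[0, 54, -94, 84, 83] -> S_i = Random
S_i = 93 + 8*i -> [93, 101, 109, 117, 125]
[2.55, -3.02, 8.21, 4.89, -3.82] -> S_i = Random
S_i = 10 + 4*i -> [10, 14, 18, 22, 26]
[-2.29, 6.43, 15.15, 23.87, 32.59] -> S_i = -2.29 + 8.72*i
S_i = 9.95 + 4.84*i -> [9.95, 14.79, 19.63, 24.47, 29.31]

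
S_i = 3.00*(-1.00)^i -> [3.0, -3.0, 3.0, -3.0, 3.0]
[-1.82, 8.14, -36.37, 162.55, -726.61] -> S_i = -1.82*(-4.47)^i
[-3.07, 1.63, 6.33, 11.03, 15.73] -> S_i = -3.07 + 4.70*i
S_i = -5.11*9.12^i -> [-5.11, -46.6, -425.02, -3876.19, -35350.88]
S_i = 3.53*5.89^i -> [3.53, 20.79, 122.46, 721.31, 4248.5]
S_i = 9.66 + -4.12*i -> [9.66, 5.54, 1.42, -2.7, -6.82]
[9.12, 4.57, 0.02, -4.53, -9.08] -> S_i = 9.12 + -4.55*i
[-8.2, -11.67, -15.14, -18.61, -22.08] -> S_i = -8.20 + -3.47*i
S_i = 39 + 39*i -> [39, 78, 117, 156, 195]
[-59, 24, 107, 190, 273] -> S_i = -59 + 83*i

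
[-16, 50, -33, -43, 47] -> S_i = Random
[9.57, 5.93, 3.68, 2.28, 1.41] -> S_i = 9.57*0.62^i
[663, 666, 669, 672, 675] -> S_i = 663 + 3*i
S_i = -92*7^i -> [-92, -644, -4508, -31556, -220892]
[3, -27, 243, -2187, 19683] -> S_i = 3*-9^i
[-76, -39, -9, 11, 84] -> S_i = Random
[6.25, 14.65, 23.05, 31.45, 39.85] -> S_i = 6.25 + 8.40*i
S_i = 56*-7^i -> [56, -392, 2744, -19208, 134456]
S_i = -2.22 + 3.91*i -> [-2.22, 1.69, 5.6, 9.51, 13.42]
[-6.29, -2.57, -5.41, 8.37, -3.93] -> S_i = Random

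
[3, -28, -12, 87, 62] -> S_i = Random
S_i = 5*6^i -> [5, 30, 180, 1080, 6480]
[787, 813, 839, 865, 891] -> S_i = 787 + 26*i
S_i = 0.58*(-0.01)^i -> [0.58, -0.01, 0.0, -0.0, 0.0]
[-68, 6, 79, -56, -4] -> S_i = Random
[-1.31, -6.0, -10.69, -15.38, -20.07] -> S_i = -1.31 + -4.69*i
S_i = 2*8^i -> [2, 16, 128, 1024, 8192]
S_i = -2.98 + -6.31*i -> [-2.98, -9.29, -15.6, -21.91, -28.22]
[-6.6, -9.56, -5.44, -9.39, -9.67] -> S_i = Random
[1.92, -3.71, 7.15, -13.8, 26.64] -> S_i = 1.92*(-1.93)^i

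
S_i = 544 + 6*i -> [544, 550, 556, 562, 568]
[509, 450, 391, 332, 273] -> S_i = 509 + -59*i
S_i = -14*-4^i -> [-14, 56, -224, 896, -3584]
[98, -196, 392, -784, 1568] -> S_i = 98*-2^i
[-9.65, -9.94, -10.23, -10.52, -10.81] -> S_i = -9.65 + -0.29*i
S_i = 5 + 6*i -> [5, 11, 17, 23, 29]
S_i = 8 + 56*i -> [8, 64, 120, 176, 232]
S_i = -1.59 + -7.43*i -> [-1.59, -9.02, -16.45, -23.88, -31.31]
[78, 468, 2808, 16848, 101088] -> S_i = 78*6^i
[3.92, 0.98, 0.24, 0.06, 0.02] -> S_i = 3.92*0.25^i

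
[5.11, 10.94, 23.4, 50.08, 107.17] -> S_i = 5.11*2.14^i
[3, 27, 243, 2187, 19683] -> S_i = 3*9^i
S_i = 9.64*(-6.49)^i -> [9.64, -62.56, 406.04, -2635.19, 17102.35]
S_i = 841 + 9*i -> [841, 850, 859, 868, 877]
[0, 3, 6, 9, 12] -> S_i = 0 + 3*i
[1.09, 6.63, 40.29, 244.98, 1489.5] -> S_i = 1.09*6.08^i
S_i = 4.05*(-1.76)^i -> [4.05, -7.13, 12.55, -22.08, 38.86]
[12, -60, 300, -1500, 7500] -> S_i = 12*-5^i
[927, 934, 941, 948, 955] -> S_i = 927 + 7*i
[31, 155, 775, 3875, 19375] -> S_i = 31*5^i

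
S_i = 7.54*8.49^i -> [7.54, 64.01, 543.48, 4614.18, 39174.38]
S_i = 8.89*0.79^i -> [8.89, 7.02, 5.55, 4.38, 3.46]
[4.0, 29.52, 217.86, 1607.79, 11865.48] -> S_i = 4.00*7.38^i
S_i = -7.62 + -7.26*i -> [-7.62, -14.88, -22.14, -29.4, -36.66]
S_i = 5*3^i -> [5, 15, 45, 135, 405]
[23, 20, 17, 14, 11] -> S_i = 23 + -3*i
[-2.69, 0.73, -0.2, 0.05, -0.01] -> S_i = -2.69*(-0.27)^i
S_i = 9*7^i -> [9, 63, 441, 3087, 21609]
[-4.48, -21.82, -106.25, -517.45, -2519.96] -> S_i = -4.48*4.87^i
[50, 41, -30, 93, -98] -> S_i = Random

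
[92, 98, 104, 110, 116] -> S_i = 92 + 6*i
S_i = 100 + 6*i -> [100, 106, 112, 118, 124]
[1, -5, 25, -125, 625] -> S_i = 1*-5^i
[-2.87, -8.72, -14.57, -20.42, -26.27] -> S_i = -2.87 + -5.85*i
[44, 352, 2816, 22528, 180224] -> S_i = 44*8^i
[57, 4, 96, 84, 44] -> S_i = Random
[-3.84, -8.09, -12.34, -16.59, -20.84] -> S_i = -3.84 + -4.25*i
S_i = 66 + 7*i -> [66, 73, 80, 87, 94]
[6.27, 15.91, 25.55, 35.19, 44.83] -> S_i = 6.27 + 9.64*i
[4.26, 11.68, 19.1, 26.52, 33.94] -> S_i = 4.26 + 7.42*i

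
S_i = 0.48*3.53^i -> [0.48, 1.69, 5.98, 21.11, 74.53]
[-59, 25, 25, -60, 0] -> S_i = Random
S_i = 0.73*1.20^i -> [0.73, 0.88, 1.05, 1.26, 1.51]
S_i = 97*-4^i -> [97, -388, 1552, -6208, 24832]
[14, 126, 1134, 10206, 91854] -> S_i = 14*9^i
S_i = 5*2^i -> [5, 10, 20, 40, 80]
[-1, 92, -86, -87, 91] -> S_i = Random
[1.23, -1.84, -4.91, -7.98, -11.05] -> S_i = 1.23 + -3.07*i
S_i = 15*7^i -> [15, 105, 735, 5145, 36015]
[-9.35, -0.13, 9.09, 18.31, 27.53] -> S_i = -9.35 + 9.22*i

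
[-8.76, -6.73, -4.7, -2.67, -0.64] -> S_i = -8.76 + 2.03*i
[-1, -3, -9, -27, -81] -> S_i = -1*3^i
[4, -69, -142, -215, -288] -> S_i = 4 + -73*i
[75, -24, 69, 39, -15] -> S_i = Random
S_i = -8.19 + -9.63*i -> [-8.19, -17.82, -27.45, -37.08, -46.71]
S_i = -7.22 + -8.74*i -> [-7.22, -15.96, -24.7, -33.44, -42.18]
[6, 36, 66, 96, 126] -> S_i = 6 + 30*i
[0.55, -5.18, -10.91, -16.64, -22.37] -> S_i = 0.55 + -5.73*i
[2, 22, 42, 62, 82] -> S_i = 2 + 20*i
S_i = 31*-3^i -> [31, -93, 279, -837, 2511]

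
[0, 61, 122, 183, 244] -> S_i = 0 + 61*i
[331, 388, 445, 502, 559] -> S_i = 331 + 57*i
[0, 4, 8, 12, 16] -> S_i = 0 + 4*i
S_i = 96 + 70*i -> [96, 166, 236, 306, 376]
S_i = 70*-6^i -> [70, -420, 2520, -15120, 90720]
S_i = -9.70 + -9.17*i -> [-9.7, -18.87, -28.04, -37.21, -46.38]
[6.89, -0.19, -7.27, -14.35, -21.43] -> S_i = 6.89 + -7.08*i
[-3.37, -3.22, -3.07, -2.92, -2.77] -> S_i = -3.37 + 0.15*i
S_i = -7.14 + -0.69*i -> [-7.14, -7.83, -8.52, -9.21, -9.9]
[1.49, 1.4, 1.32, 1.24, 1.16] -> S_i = 1.49*0.94^i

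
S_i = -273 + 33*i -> [-273, -240, -207, -174, -141]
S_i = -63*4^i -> [-63, -252, -1008, -4032, -16128]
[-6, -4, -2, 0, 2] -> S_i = -6 + 2*i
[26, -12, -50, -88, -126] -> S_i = 26 + -38*i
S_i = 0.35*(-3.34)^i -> [0.35, -1.17, 3.9, -13.04, 43.56]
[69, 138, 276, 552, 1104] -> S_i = 69*2^i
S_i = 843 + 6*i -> [843, 849, 855, 861, 867]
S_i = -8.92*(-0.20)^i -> [-8.92, 1.78, -0.36, 0.07, -0.01]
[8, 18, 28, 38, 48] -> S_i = 8 + 10*i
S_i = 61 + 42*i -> [61, 103, 145, 187, 229]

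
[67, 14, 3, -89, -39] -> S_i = Random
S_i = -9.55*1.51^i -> [-9.55, -14.42, -21.77, -32.88, -49.65]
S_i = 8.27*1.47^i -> [8.27, 12.16, 17.87, 26.27, 38.62]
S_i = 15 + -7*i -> [15, 8, 1, -6, -13]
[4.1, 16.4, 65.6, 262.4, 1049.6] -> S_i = 4.10*4.00^i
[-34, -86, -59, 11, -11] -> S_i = Random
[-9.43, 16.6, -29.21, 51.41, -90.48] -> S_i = -9.43*(-1.76)^i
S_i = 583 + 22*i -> [583, 605, 627, 649, 671]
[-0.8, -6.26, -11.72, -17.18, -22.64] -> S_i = -0.80 + -5.46*i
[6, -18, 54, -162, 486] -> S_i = 6*-3^i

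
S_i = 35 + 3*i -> [35, 38, 41, 44, 47]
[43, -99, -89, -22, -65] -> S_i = Random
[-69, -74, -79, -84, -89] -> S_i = -69 + -5*i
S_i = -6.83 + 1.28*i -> [-6.83, -5.55, -4.27, -2.99, -1.71]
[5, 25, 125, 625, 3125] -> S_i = 5*5^i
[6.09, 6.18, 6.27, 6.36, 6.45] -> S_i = 6.09 + 0.09*i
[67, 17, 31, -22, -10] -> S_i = Random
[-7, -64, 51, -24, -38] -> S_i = Random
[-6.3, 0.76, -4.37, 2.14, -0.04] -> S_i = Random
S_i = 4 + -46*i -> [4, -42, -88, -134, -180]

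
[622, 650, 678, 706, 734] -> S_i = 622 + 28*i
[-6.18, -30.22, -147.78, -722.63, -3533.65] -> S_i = -6.18*4.89^i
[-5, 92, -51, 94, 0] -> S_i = Random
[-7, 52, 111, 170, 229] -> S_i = -7 + 59*i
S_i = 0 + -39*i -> [0, -39, -78, -117, -156]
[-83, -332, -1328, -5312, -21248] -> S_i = -83*4^i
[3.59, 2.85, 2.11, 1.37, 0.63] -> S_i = 3.59 + -0.74*i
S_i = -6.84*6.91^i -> [-6.84, -47.26, -326.6, -2256.79, -15594.39]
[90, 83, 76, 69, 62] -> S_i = 90 + -7*i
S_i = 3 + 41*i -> [3, 44, 85, 126, 167]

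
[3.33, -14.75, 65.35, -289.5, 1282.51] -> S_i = 3.33*(-4.43)^i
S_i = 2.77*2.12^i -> [2.77, 5.87, 12.45, 26.39, 55.95]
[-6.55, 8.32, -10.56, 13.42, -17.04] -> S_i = -6.55*(-1.27)^i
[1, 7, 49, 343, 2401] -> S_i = 1*7^i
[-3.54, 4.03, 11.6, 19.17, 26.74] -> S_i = -3.54 + 7.57*i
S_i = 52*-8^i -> [52, -416, 3328, -26624, 212992]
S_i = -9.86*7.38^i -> [-9.86, -72.77, -537.02, -3963.2, -29248.42]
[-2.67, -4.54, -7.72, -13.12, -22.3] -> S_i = -2.67*1.70^i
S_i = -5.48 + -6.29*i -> [-5.48, -11.77, -18.06, -24.35, -30.64]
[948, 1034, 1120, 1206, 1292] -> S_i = 948 + 86*i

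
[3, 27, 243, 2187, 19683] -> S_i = 3*9^i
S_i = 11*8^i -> [11, 88, 704, 5632, 45056]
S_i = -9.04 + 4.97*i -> [-9.04, -4.07, 0.9, 5.87, 10.84]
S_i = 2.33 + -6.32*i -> [2.33, -3.99, -10.31, -16.63, -22.95]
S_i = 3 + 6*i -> [3, 9, 15, 21, 27]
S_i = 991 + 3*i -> [991, 994, 997, 1000, 1003]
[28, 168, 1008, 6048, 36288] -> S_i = 28*6^i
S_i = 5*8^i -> [5, 40, 320, 2560, 20480]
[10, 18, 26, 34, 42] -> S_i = 10 + 8*i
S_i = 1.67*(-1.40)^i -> [1.67, -2.34, 3.27, -4.58, 6.42]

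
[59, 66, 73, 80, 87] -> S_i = 59 + 7*i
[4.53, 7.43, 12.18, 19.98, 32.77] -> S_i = 4.53*1.64^i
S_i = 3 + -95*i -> [3, -92, -187, -282, -377]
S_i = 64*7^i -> [64, 448, 3136, 21952, 153664]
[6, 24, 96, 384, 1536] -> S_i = 6*4^i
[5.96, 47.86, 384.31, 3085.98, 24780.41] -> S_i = 5.96*8.03^i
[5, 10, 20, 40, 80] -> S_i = 5*2^i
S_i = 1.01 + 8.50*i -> [1.01, 9.51, 18.01, 26.51, 35.01]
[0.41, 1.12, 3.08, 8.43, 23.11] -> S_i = 0.41*2.74^i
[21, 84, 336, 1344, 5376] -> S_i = 21*4^i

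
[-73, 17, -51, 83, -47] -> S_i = Random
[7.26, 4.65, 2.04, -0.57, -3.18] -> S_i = 7.26 + -2.61*i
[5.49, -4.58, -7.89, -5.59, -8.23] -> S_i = Random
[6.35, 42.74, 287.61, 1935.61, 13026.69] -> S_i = 6.35*6.73^i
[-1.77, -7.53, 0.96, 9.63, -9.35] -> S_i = Random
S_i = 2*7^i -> [2, 14, 98, 686, 4802]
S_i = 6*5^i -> [6, 30, 150, 750, 3750]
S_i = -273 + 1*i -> [-273, -272, -271, -270, -269]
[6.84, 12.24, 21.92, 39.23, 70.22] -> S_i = 6.84*1.79^i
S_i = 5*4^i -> [5, 20, 80, 320, 1280]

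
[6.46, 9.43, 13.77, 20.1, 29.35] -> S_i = 6.46*1.46^i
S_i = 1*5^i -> [1, 5, 25, 125, 625]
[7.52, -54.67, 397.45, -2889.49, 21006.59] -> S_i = 7.52*(-7.27)^i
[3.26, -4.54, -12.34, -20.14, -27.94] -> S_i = 3.26 + -7.80*i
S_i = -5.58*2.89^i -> [-5.58, -16.13, -46.6, -134.69, -389.25]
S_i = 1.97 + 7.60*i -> [1.97, 9.57, 17.17, 24.77, 32.37]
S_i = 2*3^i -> [2, 6, 18, 54, 162]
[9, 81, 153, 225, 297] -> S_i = 9 + 72*i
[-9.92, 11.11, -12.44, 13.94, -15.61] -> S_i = -9.92*(-1.12)^i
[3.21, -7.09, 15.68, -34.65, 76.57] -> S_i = 3.21*(-2.21)^i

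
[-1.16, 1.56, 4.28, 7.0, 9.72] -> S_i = -1.16 + 2.72*i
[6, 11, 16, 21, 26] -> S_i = 6 + 5*i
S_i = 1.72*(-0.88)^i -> [1.72, -1.51, 1.33, -1.17, 1.03]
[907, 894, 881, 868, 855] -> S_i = 907 + -13*i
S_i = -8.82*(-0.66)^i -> [-8.82, 5.82, -3.84, 2.54, -1.67]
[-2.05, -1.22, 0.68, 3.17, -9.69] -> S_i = Random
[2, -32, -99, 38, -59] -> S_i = Random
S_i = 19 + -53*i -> [19, -34, -87, -140, -193]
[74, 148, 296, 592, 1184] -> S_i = 74*2^i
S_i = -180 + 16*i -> [-180, -164, -148, -132, -116]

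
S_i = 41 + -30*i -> [41, 11, -19, -49, -79]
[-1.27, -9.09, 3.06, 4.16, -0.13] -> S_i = Random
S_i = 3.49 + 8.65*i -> [3.49, 12.14, 20.79, 29.44, 38.09]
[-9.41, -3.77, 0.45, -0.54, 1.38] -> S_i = Random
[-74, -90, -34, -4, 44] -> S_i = Random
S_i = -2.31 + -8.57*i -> [-2.31, -10.88, -19.45, -28.02, -36.59]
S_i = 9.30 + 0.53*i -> [9.3, 9.83, 10.36, 10.89, 11.42]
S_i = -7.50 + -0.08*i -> [-7.5, -7.58, -7.66, -7.74, -7.82]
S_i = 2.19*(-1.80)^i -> [2.19, -3.94, 7.1, -12.77, 22.99]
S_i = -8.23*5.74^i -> [-8.23, -47.24, -271.16, -1556.45, -8934.03]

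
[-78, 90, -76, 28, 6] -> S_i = Random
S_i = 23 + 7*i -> [23, 30, 37, 44, 51]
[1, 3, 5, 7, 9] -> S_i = 1 + 2*i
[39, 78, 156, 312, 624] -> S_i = 39*2^i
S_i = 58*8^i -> [58, 464, 3712, 29696, 237568]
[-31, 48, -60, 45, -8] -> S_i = Random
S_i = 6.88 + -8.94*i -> [6.88, -2.06, -11.0, -19.94, -28.88]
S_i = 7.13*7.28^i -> [7.13, 51.91, 377.88, 2750.96, 20026.96]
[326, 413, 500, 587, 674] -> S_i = 326 + 87*i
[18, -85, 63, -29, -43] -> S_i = Random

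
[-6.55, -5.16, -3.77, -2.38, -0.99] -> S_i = -6.55 + 1.39*i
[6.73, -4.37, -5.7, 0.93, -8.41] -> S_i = Random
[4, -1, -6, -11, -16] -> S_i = 4 + -5*i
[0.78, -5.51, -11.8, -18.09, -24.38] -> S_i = 0.78 + -6.29*i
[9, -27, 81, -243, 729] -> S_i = 9*-3^i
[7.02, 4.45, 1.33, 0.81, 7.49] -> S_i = Random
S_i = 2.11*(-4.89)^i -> [2.11, -10.32, 50.45, -246.72, 1206.47]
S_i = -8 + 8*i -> [-8, 0, 8, 16, 24]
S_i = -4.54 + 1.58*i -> [-4.54, -2.96, -1.38, 0.2, 1.78]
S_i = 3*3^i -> [3, 9, 27, 81, 243]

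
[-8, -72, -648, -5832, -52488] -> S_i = -8*9^i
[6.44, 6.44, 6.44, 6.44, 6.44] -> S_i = 6.44 + -0.00*i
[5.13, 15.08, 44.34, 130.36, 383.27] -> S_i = 5.13*2.94^i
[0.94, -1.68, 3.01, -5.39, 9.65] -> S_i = 0.94*(-1.79)^i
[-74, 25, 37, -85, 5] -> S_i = Random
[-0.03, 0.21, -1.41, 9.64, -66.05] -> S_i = -0.03*(-6.85)^i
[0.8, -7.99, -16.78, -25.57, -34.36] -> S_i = 0.80 + -8.79*i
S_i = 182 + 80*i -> [182, 262, 342, 422, 502]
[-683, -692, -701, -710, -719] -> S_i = -683 + -9*i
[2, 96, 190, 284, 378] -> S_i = 2 + 94*i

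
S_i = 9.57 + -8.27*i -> [9.57, 1.3, -6.97, -15.24, -23.51]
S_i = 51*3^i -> [51, 153, 459, 1377, 4131]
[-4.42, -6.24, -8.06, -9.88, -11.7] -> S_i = -4.42 + -1.82*i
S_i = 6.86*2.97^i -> [6.86, 20.37, 60.51, 179.72, 533.76]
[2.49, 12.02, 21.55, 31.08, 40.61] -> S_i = 2.49 + 9.53*i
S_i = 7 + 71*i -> [7, 78, 149, 220, 291]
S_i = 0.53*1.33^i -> [0.53, 0.7, 0.94, 1.25, 1.66]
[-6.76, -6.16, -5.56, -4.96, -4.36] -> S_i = -6.76 + 0.60*i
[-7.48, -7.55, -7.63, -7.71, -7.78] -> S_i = -7.48*1.01^i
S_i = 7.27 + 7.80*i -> [7.27, 15.07, 22.87, 30.67, 38.47]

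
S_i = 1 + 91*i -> [1, 92, 183, 274, 365]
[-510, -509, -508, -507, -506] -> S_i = -510 + 1*i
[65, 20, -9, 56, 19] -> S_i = Random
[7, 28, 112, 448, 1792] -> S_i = 7*4^i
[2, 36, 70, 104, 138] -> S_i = 2 + 34*i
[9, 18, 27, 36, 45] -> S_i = 9 + 9*i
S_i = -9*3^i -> [-9, -27, -81, -243, -729]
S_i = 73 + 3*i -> [73, 76, 79, 82, 85]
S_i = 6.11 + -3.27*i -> [6.11, 2.84, -0.43, -3.7, -6.97]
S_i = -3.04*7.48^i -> [-3.04, -22.74, -170.09, -1272.27, -9516.56]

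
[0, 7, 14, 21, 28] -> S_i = 0 + 7*i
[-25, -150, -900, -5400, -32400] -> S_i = -25*6^i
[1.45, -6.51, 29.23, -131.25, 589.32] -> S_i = 1.45*(-4.49)^i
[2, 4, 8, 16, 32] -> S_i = 2*2^i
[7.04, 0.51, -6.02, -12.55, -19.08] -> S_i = 7.04 + -6.53*i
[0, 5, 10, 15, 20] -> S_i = 0 + 5*i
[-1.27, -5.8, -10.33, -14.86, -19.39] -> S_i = -1.27 + -4.53*i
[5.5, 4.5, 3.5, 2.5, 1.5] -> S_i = 5.50 + -1.00*i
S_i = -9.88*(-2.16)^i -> [-9.88, 21.34, -46.1, 99.57, -215.07]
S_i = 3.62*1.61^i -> [3.62, 5.83, 9.38, 15.11, 24.32]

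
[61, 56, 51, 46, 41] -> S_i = 61 + -5*i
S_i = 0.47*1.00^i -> [0.47, 0.47, 0.47, 0.47, 0.47]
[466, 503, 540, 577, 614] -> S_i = 466 + 37*i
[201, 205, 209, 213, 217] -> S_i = 201 + 4*i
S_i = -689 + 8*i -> [-689, -681, -673, -665, -657]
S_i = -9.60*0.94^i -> [-9.6, -9.02, -8.48, -7.97, -7.5]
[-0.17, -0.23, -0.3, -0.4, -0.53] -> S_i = -0.17*1.33^i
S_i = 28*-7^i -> [28, -196, 1372, -9604, 67228]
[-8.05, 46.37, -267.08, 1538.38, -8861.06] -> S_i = -8.05*(-5.76)^i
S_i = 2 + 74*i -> [2, 76, 150, 224, 298]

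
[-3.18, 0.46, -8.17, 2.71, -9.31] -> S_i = Random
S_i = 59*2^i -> [59, 118, 236, 472, 944]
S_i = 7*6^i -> [7, 42, 252, 1512, 9072]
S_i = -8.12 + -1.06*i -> [-8.12, -9.18, -10.24, -11.3, -12.36]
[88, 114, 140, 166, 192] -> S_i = 88 + 26*i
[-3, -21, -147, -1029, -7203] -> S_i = -3*7^i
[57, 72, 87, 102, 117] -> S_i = 57 + 15*i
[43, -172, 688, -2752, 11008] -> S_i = 43*-4^i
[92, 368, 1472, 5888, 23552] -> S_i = 92*4^i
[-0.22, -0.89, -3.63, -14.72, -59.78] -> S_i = -0.22*4.06^i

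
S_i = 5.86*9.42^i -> [5.86, 55.2, 520.0, 4898.36, 46142.51]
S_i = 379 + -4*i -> [379, 375, 371, 367, 363]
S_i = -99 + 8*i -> [-99, -91, -83, -75, -67]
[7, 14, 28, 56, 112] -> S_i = 7*2^i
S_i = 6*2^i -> [6, 12, 24, 48, 96]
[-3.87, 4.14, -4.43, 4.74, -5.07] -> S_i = -3.87*(-1.07)^i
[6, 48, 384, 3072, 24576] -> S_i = 6*8^i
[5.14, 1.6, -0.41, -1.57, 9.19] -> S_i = Random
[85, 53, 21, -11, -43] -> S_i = 85 + -32*i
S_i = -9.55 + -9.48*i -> [-9.55, -19.03, -28.51, -37.99, -47.47]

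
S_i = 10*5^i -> [10, 50, 250, 1250, 6250]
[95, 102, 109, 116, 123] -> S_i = 95 + 7*i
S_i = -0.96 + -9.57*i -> [-0.96, -10.53, -20.1, -29.67, -39.24]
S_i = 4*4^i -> [4, 16, 64, 256, 1024]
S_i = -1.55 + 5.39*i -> [-1.55, 3.84, 9.23, 14.62, 20.01]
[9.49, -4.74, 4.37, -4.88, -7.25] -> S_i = Random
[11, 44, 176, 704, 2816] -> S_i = 11*4^i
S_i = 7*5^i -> [7, 35, 175, 875, 4375]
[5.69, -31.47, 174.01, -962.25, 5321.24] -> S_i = 5.69*(-5.53)^i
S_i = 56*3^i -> [56, 168, 504, 1512, 4536]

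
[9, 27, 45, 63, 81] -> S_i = 9 + 18*i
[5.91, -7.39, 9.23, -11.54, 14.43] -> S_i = 5.91*(-1.25)^i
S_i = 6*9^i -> [6, 54, 486, 4374, 39366]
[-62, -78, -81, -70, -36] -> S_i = Random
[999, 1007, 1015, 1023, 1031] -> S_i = 999 + 8*i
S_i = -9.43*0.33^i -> [-9.43, -3.11, -1.03, -0.34, -0.11]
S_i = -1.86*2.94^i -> [-1.86, -5.47, -16.08, -47.27, -138.96]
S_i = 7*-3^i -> [7, -21, 63, -189, 567]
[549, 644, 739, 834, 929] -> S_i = 549 + 95*i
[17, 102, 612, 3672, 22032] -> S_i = 17*6^i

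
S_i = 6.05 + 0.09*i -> [6.05, 6.14, 6.23, 6.32, 6.41]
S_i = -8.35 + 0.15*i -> [-8.35, -8.2, -8.05, -7.9, -7.75]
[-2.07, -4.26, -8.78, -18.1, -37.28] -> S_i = -2.07*2.06^i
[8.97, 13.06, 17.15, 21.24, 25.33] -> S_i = 8.97 + 4.09*i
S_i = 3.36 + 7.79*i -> [3.36, 11.15, 18.94, 26.73, 34.52]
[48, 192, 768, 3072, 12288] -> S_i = 48*4^i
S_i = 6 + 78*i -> [6, 84, 162, 240, 318]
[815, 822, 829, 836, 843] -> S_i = 815 + 7*i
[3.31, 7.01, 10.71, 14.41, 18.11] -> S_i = 3.31 + 3.70*i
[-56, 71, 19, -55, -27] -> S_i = Random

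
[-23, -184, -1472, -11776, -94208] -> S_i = -23*8^i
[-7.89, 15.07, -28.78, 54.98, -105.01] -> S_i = -7.89*(-1.91)^i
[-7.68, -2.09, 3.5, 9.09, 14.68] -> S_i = -7.68 + 5.59*i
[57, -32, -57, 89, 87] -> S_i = Random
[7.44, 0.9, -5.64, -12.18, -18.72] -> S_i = 7.44 + -6.54*i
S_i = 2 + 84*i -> [2, 86, 170, 254, 338]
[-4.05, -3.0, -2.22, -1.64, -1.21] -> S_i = -4.05*0.74^i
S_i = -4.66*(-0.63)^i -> [-4.66, 2.94, -1.85, 1.17, -0.73]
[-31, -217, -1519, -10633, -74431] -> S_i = -31*7^i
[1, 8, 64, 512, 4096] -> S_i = 1*8^i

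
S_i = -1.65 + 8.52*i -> [-1.65, 6.87, 15.39, 23.91, 32.43]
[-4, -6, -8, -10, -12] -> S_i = -4 + -2*i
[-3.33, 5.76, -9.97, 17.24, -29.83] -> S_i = -3.33*(-1.73)^i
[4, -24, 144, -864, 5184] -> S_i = 4*-6^i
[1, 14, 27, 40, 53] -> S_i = 1 + 13*i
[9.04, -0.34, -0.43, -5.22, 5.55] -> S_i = Random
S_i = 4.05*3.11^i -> [4.05, 12.6, 39.17, 121.82, 378.88]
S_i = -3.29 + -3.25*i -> [-3.29, -6.54, -9.79, -13.04, -16.29]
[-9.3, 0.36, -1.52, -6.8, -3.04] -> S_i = Random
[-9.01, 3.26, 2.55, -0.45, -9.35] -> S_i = Random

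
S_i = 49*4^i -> [49, 196, 784, 3136, 12544]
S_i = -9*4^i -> [-9, -36, -144, -576, -2304]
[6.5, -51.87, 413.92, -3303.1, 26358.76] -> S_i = 6.50*(-7.98)^i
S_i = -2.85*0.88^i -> [-2.85, -2.51, -2.21, -1.94, -1.71]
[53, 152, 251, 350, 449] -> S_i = 53 + 99*i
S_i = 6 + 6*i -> [6, 12, 18, 24, 30]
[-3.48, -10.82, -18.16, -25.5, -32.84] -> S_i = -3.48 + -7.34*i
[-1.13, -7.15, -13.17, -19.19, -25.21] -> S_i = -1.13 + -6.02*i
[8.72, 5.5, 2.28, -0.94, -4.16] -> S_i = 8.72 + -3.22*i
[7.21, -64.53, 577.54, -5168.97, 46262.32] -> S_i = 7.21*(-8.95)^i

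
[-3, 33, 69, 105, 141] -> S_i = -3 + 36*i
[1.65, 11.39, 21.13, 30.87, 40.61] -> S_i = 1.65 + 9.74*i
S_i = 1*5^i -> [1, 5, 25, 125, 625]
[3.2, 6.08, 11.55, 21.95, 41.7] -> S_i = 3.20*1.90^i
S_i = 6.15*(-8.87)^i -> [6.15, -54.55, 483.86, -4291.86, 38068.84]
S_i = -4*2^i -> [-4, -8, -16, -32, -64]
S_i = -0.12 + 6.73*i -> [-0.12, 6.61, 13.34, 20.07, 26.8]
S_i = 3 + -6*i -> [3, -3, -9, -15, -21]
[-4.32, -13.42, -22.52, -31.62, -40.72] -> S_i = -4.32 + -9.10*i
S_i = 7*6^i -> [7, 42, 252, 1512, 9072]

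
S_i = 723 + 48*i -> [723, 771, 819, 867, 915]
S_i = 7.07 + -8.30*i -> [7.07, -1.23, -9.53, -17.83, -26.13]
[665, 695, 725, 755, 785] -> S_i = 665 + 30*i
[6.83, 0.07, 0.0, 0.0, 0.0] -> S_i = 6.83*0.01^i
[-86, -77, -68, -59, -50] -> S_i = -86 + 9*i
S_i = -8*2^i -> [-8, -16, -32, -64, -128]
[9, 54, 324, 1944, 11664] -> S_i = 9*6^i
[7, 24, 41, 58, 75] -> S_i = 7 + 17*i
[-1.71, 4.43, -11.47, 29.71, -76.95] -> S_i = -1.71*(-2.59)^i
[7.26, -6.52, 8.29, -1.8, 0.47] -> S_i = Random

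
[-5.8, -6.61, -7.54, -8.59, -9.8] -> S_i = -5.80*1.14^i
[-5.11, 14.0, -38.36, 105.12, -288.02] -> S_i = -5.11*(-2.74)^i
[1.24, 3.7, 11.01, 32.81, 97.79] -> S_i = 1.24*2.98^i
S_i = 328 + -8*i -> [328, 320, 312, 304, 296]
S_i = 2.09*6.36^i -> [2.09, 13.29, 84.54, 537.67, 3419.6]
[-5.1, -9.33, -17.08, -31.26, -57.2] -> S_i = -5.10*1.83^i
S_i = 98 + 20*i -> [98, 118, 138, 158, 178]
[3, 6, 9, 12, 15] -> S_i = 3 + 3*i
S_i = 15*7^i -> [15, 105, 735, 5145, 36015]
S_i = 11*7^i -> [11, 77, 539, 3773, 26411]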